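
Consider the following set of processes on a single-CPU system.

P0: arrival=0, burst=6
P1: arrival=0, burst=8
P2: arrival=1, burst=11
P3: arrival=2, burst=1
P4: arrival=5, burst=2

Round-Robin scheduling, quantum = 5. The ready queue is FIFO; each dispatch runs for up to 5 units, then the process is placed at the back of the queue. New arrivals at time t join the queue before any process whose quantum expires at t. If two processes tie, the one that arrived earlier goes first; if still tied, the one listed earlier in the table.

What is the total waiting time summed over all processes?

67

Schedule: | P0 0-5 | P1 5-10 | P2 10-15 | P3 15-16 | P4 16-18 | P0 18-19 | P1 19-22 | P2 22-28 |
Completion: P0=19  P1=22  P2=28  P3=16  P4=18
Waiting = turnaround − burst: P0=13, P1=14, P2=16, P3=13, P4=11
Total waiting = 13 + 14 + 16 + 13 + 11 = 67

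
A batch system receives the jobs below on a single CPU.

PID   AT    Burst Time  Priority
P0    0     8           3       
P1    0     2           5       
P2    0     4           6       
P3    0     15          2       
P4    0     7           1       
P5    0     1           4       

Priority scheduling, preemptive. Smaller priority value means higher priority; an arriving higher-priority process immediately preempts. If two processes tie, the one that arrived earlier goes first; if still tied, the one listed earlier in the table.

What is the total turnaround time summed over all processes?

Timeline: | P4 0-7 | P3 7-22 | P0 22-30 | P5 30-31 | P1 31-33 | P2 33-37 |
Completion: P0=30  P1=33  P2=37  P3=22  P4=7  P5=31
Turnaround (C−A): P0=30  P1=33  P2=37  P3=22  P4=7  P5=31
Turnaround = completion − arrival: P0=30, P1=33, P2=37, P3=22, P4=7, P5=31
Total turnaround = 30 + 33 + 37 + 22 + 7 + 31 = 160

160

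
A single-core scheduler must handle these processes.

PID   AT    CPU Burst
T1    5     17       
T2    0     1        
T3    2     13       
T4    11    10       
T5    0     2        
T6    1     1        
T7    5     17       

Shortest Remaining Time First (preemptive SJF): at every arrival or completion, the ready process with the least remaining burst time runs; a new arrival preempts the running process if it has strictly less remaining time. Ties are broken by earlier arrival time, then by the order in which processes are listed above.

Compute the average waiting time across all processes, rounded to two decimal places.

10.14

Timeline: | T2 0-1 | T6 1-2 | T5 2-4 | T3 4-17 | T4 17-27 | T1 27-44 | T7 44-61 |
Completion: T1=44  T2=1  T3=17  T4=27  T5=4  T6=2  T7=61
Waiting times: T1=22, T2=0, T3=2, T4=6, T5=2, T6=0, T7=39
Average waiting = (22+0+2+6+2+0+39) / 7 = 71/7 = 10.14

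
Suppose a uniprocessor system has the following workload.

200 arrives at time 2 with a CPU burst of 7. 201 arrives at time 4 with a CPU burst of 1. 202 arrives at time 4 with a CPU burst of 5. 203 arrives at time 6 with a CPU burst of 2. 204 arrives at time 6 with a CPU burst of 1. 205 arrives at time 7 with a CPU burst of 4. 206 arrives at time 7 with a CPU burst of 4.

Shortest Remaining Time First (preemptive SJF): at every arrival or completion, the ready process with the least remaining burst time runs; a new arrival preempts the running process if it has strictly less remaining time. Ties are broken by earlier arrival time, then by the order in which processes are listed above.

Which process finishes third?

203

Gantt: | idle 0-2 | 200 2-4 | 201 4-5 | 200 5-6 | 204 6-7 | 203 7-9 | 200 9-13 | 205 13-17 | 206 17-21 | 202 21-26 |
Completion: 200=13  201=5  202=26  203=9  204=7  205=17  206=21
Turnaround (C−A): 200=11  201=1  202=22  203=3  204=1  205=10  206=14
Finish order: 201 → 204 → 203 → 200 → 205 → 206 → 202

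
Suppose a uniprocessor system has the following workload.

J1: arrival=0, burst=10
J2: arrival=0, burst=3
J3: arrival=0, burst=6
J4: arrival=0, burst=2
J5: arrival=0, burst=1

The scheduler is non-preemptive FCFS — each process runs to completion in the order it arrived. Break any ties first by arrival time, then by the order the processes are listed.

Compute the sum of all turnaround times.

85

Schedule: | J1 0-10 | J2 10-13 | J3 13-19 | J4 19-21 | J5 21-22 |
Completion: J1=10  J2=13  J3=19  J4=21  J5=22
Turnaround = completion − arrival: J1=10, J2=13, J3=19, J4=21, J5=22
Total turnaround = 10 + 13 + 19 + 21 + 22 = 85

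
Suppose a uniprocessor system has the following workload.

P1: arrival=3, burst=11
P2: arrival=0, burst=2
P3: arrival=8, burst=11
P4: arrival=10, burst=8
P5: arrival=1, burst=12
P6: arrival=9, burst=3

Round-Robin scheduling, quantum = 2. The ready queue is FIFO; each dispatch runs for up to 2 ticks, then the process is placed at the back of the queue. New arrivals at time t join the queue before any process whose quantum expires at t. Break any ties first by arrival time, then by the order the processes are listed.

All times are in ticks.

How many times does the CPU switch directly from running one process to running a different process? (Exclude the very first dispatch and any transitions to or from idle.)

23

Schedule: | P2 0-2 | P5 2-4 | P1 4-6 | P5 6-8 | P1 8-10 | P3 10-12 | P5 12-14 | P6 14-16 | P4 16-18 | P1 18-20 | P3 20-22 | P5 22-24 | P6 24-25 | P4 25-27 | P1 27-29 | P3 29-31 | P5 31-33 | P4 33-35 | P1 35-37 | P3 37-39 | P5 39-41 | P4 41-43 | P1 43-44 | P3 44-47 |
Completion: P1=44  P2=2  P3=47  P4=43  P5=41  P6=25
Turnaround (C−A): P1=41  P2=2  P3=39  P4=33  P5=40  P6=16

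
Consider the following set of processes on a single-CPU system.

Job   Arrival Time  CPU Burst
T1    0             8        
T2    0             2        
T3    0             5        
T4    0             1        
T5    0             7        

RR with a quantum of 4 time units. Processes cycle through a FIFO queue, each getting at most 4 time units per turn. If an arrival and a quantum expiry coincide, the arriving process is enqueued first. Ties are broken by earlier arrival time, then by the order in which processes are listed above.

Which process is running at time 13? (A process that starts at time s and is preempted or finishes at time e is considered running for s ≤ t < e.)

T5

Schedule: | T1 0-4 | T2 4-6 | T3 6-10 | T4 10-11 | T5 11-15 | T1 15-19 | T3 19-20 | T5 20-23 |
Completion: T1=19  T2=6  T3=20  T4=11  T5=23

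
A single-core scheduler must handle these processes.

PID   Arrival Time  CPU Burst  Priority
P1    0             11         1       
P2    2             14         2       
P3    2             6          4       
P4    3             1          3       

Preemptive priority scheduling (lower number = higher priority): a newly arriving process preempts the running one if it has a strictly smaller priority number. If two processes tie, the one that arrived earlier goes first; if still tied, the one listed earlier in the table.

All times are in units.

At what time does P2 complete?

Gantt: | P1 0-11 | P2 11-25 | P4 25-26 | P3 26-32 |
Completion: P1=11  P2=25  P3=32  P4=26
Turnaround (C−A): P1=11  P2=23  P3=30  P4=23

25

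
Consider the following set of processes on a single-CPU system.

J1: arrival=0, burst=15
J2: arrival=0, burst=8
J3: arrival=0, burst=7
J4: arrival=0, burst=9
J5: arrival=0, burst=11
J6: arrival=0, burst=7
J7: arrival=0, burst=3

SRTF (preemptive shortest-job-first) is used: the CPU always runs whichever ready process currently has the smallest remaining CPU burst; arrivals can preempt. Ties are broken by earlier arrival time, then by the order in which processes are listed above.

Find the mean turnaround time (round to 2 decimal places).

Timeline: | J7 0-3 | J3 3-10 | J6 10-17 | J2 17-25 | J4 25-34 | J5 34-45 | J1 45-60 |
Completion: J1=60  J2=25  J3=10  J4=34  J5=45  J6=17  J7=3
Turnaround times: J1=60, J2=25, J3=10, J4=34, J5=45, J6=17, J7=3
Average turnaround = (60+25+10+34+45+17+3) / 7 = 194/7 = 27.71

27.71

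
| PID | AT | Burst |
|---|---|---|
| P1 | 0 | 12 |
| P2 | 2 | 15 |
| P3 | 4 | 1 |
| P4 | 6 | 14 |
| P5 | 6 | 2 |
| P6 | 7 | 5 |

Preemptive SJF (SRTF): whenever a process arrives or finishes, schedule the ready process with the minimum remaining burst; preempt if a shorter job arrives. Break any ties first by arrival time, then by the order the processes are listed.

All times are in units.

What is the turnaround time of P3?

Gantt: | P1 0-4 | P3 4-5 | P1 5-6 | P5 6-8 | P6 8-13 | P1 13-20 | P4 20-34 | P2 34-49 |
Completion: P1=20  P2=49  P3=5  P4=34  P5=8  P6=13
Turnaround(P3) = completion − arrival = 5 − 4 = 1

1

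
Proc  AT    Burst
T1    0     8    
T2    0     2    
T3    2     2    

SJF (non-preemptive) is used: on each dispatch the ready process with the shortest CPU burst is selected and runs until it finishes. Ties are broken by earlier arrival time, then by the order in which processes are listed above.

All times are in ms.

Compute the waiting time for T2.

Schedule: | T2 0-2 | T3 2-4 | T1 4-12 |
Completion: T1=12  T2=2  T3=4
Turnaround (C−A): T1=12  T2=2  T3=2
Waiting(T2) = turnaround − burst = 2 − 2 = 0

0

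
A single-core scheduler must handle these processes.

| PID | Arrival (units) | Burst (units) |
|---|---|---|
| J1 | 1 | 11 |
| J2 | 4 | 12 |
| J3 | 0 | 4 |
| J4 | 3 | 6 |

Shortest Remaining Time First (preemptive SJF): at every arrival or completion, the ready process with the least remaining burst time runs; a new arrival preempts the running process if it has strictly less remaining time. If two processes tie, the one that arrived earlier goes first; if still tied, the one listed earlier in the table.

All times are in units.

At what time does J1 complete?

21

Gantt: | J3 0-4 | J4 4-10 | J1 10-21 | J2 21-33 |
Completion: J1=21  J2=33  J3=4  J4=10
Turnaround (C−A): J1=20  J2=29  J3=4  J4=7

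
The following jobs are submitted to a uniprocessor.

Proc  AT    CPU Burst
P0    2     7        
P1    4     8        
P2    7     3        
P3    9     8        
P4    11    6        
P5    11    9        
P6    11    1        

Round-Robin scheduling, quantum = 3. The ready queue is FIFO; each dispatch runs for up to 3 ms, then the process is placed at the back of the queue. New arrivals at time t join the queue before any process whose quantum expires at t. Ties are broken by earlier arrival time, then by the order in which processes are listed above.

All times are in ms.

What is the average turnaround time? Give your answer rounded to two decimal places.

Gantt: | idle 0-2 | P0 2-5 | P1 5-8 | P0 8-11 | P2 11-14 | P1 14-17 | P3 17-20 | P4 20-23 | P5 23-26 | P6 26-27 | P0 27-28 | P1 28-30 | P3 30-33 | P4 33-36 | P5 36-39 | P3 39-41 | P5 41-44 |
Completion: P0=28  P1=30  P2=14  P3=41  P4=36  P5=44  P6=27
Turnaround (C−A): P0=26  P1=26  P2=7  P3=32  P4=25  P5=33  P6=16
Turnaround times: P0=26, P1=26, P2=7, P3=32, P4=25, P5=33, P6=16
Average turnaround = (26+26+7+32+25+33+16) / 7 = 165/7 = 23.57

23.57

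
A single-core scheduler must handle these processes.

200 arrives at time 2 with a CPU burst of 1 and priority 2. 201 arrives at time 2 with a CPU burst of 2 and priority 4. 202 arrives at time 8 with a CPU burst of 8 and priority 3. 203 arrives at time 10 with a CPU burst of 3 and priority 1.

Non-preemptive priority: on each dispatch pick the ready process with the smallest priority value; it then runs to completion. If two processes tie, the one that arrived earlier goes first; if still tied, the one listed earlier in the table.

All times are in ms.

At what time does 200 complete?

3

Timeline: | idle 0-2 | 200 2-3 | 201 3-5 | idle 5-8 | 202 8-16 | 203 16-19 |
Completion: 200=3  201=5  202=16  203=19
Turnaround (C−A): 200=1  201=3  202=8  203=9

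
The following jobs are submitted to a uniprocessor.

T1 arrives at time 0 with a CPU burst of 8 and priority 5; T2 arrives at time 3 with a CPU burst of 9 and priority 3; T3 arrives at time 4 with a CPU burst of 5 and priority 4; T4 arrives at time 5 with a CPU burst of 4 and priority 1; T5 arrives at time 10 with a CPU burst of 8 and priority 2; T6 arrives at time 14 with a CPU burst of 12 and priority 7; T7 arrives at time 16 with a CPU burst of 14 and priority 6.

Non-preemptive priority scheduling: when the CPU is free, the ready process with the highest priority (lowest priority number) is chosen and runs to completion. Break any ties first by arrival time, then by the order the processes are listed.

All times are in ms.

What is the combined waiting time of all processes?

99

Schedule: | T1 0-8 | T4 8-12 | T5 12-20 | T2 20-29 | T3 29-34 | T7 34-48 | T6 48-60 |
Completion: T1=8  T2=29  T3=34  T4=12  T5=20  T6=60  T7=48
Turnaround (C−A): T1=8  T2=26  T3=30  T4=7  T5=10  T6=46  T7=32
Waiting = turnaround − burst: T1=0, T2=17, T3=25, T4=3, T5=2, T6=34, T7=18
Total waiting = 0 + 17 + 25 + 3 + 2 + 34 + 18 = 99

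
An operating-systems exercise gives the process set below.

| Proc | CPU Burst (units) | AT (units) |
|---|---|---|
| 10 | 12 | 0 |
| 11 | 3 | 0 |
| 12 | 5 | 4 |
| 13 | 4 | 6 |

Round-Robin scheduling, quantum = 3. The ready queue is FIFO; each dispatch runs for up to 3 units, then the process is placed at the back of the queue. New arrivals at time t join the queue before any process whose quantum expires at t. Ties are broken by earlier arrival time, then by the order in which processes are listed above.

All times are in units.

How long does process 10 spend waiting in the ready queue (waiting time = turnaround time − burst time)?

12

Timeline: | 10 0-3 | 11 3-6 | 10 6-9 | 12 9-12 | 13 12-15 | 10 15-18 | 12 18-20 | 13 20-21 | 10 21-24 |
Completion: 10=24  11=6  12=20  13=21
Waiting(10) = turnaround − burst = 24 − 12 = 12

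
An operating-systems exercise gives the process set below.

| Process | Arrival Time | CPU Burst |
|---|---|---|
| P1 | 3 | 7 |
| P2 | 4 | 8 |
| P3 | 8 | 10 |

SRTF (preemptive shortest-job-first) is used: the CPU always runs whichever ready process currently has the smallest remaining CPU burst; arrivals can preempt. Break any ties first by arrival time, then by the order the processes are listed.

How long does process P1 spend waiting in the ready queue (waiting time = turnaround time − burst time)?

0

Gantt: | idle 0-3 | P1 3-10 | P2 10-18 | P3 18-28 |
Completion: P1=10  P2=18  P3=28
Waiting(P1) = turnaround − burst = 7 − 7 = 0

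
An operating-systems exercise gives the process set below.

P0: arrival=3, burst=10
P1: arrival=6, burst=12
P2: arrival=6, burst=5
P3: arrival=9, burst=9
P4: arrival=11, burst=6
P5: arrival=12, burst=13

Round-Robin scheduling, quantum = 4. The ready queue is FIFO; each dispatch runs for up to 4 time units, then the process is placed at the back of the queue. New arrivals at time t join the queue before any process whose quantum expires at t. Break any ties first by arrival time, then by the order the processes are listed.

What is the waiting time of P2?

25

Schedule: | idle 0-3 | P0 3-7 | P1 7-11 | P2 11-15 | P0 15-19 | P3 19-23 | P4 23-27 | P1 27-31 | P5 31-35 | P2 35-36 | P0 36-38 | P3 38-42 | P4 42-44 | P1 44-48 | P5 48-52 | P3 52-53 | P5 53-58 |
Completion: P0=38  P1=48  P2=36  P3=53  P4=44  P5=58
Waiting(P2) = turnaround − burst = 30 − 5 = 25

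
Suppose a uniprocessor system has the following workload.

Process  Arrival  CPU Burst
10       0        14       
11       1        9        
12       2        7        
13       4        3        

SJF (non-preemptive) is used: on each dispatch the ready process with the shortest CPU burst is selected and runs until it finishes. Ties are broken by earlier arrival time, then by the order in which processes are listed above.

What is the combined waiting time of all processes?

48

Timeline: | 10 0-14 | 13 14-17 | 12 17-24 | 11 24-33 |
Completion: 10=14  11=33  12=24  13=17
Turnaround (C−A): 10=14  11=32  12=22  13=13
Waiting = turnaround − burst: 10=0, 11=23, 12=15, 13=10
Total waiting = 0 + 23 + 15 + 10 = 48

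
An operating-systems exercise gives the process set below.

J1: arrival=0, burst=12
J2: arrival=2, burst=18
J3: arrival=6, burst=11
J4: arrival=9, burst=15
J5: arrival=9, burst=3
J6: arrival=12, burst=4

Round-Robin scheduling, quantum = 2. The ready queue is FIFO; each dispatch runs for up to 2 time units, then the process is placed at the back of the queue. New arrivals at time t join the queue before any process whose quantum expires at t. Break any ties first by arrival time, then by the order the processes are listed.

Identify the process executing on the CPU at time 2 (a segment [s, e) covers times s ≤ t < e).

Schedule: | J1 0-2 | J2 2-4 | J1 4-6 | J2 6-8 | J3 8-10 | J1 10-12 | J2 12-14 | J4 14-16 | J5 16-18 | J3 18-20 | J6 20-22 | J1 22-24 | J2 24-26 | J4 26-28 | J5 28-29 | J3 29-31 | J6 31-33 | J1 33-35 | J2 35-37 | J4 37-39 | J3 39-41 | J1 41-43 | J2 43-45 | J4 45-47 | J3 47-49 | J2 49-51 | J4 51-53 | J3 53-54 | J2 54-56 | J4 56-58 | J2 58-60 | J4 60-63 |
Completion: J1=43  J2=60  J3=54  J4=63  J5=29  J6=33

J2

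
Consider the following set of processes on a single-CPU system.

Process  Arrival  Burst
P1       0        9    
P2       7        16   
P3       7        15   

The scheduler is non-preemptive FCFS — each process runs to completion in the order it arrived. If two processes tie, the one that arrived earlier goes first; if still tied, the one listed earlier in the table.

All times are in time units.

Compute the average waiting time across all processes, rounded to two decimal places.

Gantt: | P1 0-9 | P2 9-25 | P3 25-40 |
Completion: P1=9  P2=25  P3=40
Waiting times: P1=0, P2=2, P3=18
Average waiting = (0+2+18) / 3 = 20/3 = 6.67

6.67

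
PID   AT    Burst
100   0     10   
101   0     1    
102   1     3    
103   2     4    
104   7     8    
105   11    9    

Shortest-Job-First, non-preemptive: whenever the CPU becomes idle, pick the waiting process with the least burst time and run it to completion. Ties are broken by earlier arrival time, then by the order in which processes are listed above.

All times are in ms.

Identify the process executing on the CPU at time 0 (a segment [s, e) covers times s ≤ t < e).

101

Timeline: | 101 0-1 | 102 1-4 | 103 4-8 | 104 8-16 | 105 16-25 | 100 25-35 |
Completion: 100=35  101=1  102=4  103=8  104=16  105=25
Turnaround (C−A): 100=35  101=1  102=3  103=6  104=9  105=14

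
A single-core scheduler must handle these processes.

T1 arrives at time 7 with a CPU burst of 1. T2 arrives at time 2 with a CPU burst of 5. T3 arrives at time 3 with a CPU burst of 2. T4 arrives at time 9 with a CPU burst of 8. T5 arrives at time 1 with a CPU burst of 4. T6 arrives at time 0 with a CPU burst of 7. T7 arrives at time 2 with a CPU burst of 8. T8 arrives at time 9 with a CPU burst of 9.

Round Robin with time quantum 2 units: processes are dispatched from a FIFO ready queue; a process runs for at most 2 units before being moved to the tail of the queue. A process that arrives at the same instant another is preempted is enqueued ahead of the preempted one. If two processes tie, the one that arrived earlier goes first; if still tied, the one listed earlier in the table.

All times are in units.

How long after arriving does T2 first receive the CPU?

2

Schedule: | T6 0-2 | T5 2-4 | T2 4-6 | T7 6-8 | T6 8-10 | T3 10-12 | T5 12-14 | T2 14-16 | T1 16-17 | T7 17-19 | T4 19-21 | T8 21-23 | T6 23-25 | T2 25-26 | T7 26-28 | T4 28-30 | T8 30-32 | T6 32-33 | T7 33-35 | T4 35-37 | T8 37-39 | T4 39-41 | T8 41-44 |
Completion: T1=17  T2=26  T3=12  T4=41  T5=14  T6=33  T7=35  T8=44
Response(T2) = first start − arrival = 4 − 2 = 2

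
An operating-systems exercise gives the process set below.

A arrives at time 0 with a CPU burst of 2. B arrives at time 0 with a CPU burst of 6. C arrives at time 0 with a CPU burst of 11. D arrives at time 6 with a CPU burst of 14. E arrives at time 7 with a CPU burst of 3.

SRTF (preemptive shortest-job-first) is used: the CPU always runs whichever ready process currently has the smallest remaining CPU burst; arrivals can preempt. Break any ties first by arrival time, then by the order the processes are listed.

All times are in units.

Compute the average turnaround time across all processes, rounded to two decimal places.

13.20

Timeline: | A 0-2 | B 2-8 | E 8-11 | C 11-22 | D 22-36 |
Completion: A=2  B=8  C=22  D=36  E=11
Turnaround (C−A): A=2  B=8  C=22  D=30  E=4
Turnaround times: A=2, B=8, C=22, D=30, E=4
Average turnaround = (2+8+22+30+4) / 5 = 66/5 = 13.20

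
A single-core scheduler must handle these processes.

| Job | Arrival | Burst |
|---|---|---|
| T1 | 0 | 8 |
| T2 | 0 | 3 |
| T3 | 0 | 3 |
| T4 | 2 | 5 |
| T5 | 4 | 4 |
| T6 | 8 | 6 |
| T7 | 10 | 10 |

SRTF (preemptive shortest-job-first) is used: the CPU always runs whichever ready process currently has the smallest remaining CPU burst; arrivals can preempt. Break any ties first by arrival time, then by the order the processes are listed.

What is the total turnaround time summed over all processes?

Schedule: | T2 0-3 | T3 3-6 | T5 6-10 | T4 10-15 | T6 15-21 | T1 21-29 | T7 29-39 |
Completion: T1=29  T2=3  T3=6  T4=15  T5=10  T6=21  T7=39
Turnaround = completion − arrival: T1=29, T2=3, T3=6, T4=13, T5=6, T6=13, T7=29
Total turnaround = 29 + 3 + 6 + 13 + 6 + 13 + 29 = 99

99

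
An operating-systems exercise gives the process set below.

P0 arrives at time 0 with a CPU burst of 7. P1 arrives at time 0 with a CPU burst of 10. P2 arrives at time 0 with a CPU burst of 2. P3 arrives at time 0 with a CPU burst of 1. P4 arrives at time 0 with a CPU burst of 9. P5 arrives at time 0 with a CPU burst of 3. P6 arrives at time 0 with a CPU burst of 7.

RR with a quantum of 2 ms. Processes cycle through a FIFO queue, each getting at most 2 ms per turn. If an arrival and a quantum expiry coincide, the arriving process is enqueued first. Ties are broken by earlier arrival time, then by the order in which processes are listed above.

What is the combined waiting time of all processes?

138

Gantt: | P0 0-2 | P1 2-4 | P2 4-6 | P3 6-7 | P4 7-9 | P5 9-11 | P6 11-13 | P0 13-15 | P1 15-17 | P4 17-19 | P5 19-20 | P6 20-22 | P0 22-24 | P1 24-26 | P4 26-28 | P6 28-30 | P0 30-31 | P1 31-33 | P4 33-35 | P6 35-36 | P1 36-38 | P4 38-39 |
Completion: P0=31  P1=38  P2=6  P3=7  P4=39  P5=20  P6=36
Turnaround (C−A): P0=31  P1=38  P2=6  P3=7  P4=39  P5=20  P6=36
Waiting = turnaround − burst: P0=24, P1=28, P2=4, P3=6, P4=30, P5=17, P6=29
Total waiting = 24 + 28 + 4 + 6 + 30 + 17 + 29 = 138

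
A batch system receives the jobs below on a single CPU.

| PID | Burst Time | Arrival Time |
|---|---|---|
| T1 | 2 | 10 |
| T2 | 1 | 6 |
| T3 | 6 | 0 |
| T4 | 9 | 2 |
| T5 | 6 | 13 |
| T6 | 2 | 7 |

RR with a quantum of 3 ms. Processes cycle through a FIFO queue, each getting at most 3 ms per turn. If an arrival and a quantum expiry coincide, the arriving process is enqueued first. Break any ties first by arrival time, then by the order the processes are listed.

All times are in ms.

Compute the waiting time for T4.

12

Schedule: | T3 0-3 | T4 3-6 | T3 6-9 | T2 9-10 | T4 10-13 | T6 13-15 | T1 15-17 | T5 17-20 | T4 20-23 | T5 23-26 |
Completion: T1=17  T2=10  T3=9  T4=23  T5=26  T6=15
Turnaround (C−A): T1=7  T2=4  T3=9  T4=21  T5=13  T6=8
Waiting(T4) = turnaround − burst = 21 − 9 = 12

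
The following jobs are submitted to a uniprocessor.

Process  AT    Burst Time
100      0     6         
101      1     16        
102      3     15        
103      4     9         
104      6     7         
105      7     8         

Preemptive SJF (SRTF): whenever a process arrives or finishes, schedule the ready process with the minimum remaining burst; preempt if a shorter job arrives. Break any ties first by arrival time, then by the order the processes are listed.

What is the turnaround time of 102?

42

Schedule: | 100 0-6 | 104 6-13 | 105 13-21 | 103 21-30 | 102 30-45 | 101 45-61 |
Completion: 100=6  101=61  102=45  103=30  104=13  105=21
Turnaround (C−A): 100=6  101=60  102=42  103=26  104=7  105=14
Turnaround(102) = completion − arrival = 45 − 3 = 42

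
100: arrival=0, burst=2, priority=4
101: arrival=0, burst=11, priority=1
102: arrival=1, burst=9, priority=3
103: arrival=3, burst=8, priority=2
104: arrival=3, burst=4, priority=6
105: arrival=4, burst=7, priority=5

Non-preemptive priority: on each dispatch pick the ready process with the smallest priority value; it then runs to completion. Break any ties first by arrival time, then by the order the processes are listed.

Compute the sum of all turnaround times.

Timeline: | 101 0-11 | 103 11-19 | 102 19-28 | 100 28-30 | 105 30-37 | 104 37-41 |
Completion: 100=30  101=11  102=28  103=19  104=41  105=37
Turnaround (C−A): 100=30  101=11  102=27  103=16  104=38  105=33
Turnaround = completion − arrival: 100=30, 101=11, 102=27, 103=16, 104=38, 105=33
Total turnaround = 30 + 11 + 27 + 16 + 38 + 33 = 155

155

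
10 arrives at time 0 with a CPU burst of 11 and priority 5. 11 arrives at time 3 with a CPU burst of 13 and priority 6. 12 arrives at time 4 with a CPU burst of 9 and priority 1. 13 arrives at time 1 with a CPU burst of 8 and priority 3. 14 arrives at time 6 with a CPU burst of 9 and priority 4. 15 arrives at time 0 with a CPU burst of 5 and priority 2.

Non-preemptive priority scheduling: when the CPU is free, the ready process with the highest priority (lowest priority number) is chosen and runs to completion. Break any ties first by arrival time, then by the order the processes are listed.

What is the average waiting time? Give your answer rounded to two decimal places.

16.67

Gantt: | 15 0-5 | 12 5-14 | 13 14-22 | 14 22-31 | 10 31-42 | 11 42-55 |
Completion: 10=42  11=55  12=14  13=22  14=31  15=5
Turnaround (C−A): 10=42  11=52  12=10  13=21  14=25  15=5
Waiting times: 10=31, 11=39, 12=1, 13=13, 14=16, 15=0
Average waiting = (31+39+1+13+16+0) / 6 = 100/6 = 16.67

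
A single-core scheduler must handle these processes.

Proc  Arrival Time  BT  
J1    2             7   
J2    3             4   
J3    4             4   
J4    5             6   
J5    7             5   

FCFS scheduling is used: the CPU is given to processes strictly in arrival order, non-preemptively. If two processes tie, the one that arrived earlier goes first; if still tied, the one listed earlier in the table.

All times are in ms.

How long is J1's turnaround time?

7

Gantt: | idle 0-2 | J1 2-9 | J2 9-13 | J3 13-17 | J4 17-23 | J5 23-28 |
Completion: J1=9  J2=13  J3=17  J4=23  J5=28
Turnaround(J1) = completion − arrival = 9 − 2 = 7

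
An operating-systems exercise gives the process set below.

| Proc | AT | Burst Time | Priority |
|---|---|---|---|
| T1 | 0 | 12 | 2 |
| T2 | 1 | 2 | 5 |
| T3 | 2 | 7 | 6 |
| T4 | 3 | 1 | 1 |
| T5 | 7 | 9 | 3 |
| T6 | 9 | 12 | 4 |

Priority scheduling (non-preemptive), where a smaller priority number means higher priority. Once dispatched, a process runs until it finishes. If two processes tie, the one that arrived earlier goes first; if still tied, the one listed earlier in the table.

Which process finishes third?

Gantt: | T1 0-12 | T4 12-13 | T5 13-22 | T6 22-34 | T2 34-36 | T3 36-43 |
Completion: T1=12  T2=36  T3=43  T4=13  T5=22  T6=34
Finish order: T1 → T4 → T5 → T6 → T2 → T3

T5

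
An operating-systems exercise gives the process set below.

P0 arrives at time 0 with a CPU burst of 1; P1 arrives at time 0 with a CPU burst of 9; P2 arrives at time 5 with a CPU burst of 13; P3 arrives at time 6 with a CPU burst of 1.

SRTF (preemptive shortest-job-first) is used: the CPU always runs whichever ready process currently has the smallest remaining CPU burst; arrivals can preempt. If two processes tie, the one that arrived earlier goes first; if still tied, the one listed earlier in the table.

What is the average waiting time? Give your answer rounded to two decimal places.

Timeline: | P0 0-1 | P1 1-6 | P3 6-7 | P1 7-11 | P2 11-24 |
Completion: P0=1  P1=11  P2=24  P3=7
Turnaround (C−A): P0=1  P1=11  P2=19  P3=1
Waiting times: P0=0, P1=2, P2=6, P3=0
Average waiting = (0+2+6+0) / 4 = 8/4 = 2.00

2.00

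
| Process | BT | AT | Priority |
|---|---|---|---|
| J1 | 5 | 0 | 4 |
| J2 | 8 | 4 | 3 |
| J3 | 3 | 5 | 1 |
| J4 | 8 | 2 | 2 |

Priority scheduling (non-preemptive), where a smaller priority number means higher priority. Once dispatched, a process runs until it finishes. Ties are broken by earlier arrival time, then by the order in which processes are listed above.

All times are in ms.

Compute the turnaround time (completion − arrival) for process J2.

20

Timeline: | J1 0-5 | J3 5-8 | J4 8-16 | J2 16-24 |
Completion: J1=5  J2=24  J3=8  J4=16
Turnaround (C−A): J1=5  J2=20  J3=3  J4=14
Turnaround(J2) = completion − arrival = 24 − 4 = 20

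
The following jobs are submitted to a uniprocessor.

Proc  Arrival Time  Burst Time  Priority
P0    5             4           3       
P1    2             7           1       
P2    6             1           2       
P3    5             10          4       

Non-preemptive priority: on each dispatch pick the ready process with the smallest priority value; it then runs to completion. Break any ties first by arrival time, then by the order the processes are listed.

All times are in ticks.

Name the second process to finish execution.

P2

Gantt: | idle 0-2 | P1 2-9 | P2 9-10 | P0 10-14 | P3 14-24 |
Completion: P0=14  P1=9  P2=10  P3=24
Finish order: P1 → P2 → P0 → P3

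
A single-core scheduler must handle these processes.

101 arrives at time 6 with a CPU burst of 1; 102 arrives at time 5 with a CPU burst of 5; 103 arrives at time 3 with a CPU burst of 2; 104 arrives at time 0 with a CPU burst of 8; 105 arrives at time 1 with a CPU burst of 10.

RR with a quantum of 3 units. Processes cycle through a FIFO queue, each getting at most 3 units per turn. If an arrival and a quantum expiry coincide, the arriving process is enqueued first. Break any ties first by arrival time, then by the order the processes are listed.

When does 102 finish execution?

Gantt: | 104 0-3 | 105 3-6 | 103 6-8 | 104 8-11 | 102 11-14 | 101 14-15 | 105 15-18 | 104 18-20 | 102 20-22 | 105 22-26 |
Completion: 101=15  102=22  103=8  104=20  105=26

22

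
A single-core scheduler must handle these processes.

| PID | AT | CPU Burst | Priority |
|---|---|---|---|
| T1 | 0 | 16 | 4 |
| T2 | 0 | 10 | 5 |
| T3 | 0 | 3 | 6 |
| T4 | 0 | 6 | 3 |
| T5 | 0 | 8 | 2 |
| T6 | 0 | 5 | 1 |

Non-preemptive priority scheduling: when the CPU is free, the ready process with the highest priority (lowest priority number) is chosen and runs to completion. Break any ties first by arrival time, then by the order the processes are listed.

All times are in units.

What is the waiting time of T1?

19

Schedule: | T6 0-5 | T5 5-13 | T4 13-19 | T1 19-35 | T2 35-45 | T3 45-48 |
Completion: T1=35  T2=45  T3=48  T4=19  T5=13  T6=5
Turnaround (C−A): T1=35  T2=45  T3=48  T4=19  T5=13  T6=5
Waiting(T1) = turnaround − burst = 35 − 16 = 19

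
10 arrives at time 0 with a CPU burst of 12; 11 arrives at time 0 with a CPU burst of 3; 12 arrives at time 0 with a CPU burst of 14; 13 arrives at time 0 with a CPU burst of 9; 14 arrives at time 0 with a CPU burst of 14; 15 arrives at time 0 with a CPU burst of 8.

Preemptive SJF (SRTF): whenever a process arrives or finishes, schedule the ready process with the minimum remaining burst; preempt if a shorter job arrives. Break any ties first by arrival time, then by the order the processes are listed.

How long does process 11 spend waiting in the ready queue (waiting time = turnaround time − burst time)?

0

Schedule: | 11 0-3 | 15 3-11 | 13 11-20 | 10 20-32 | 12 32-46 | 14 46-60 |
Completion: 10=32  11=3  12=46  13=20  14=60  15=11
Turnaround (C−A): 10=32  11=3  12=46  13=20  14=60  15=11
Waiting(11) = turnaround − burst = 3 − 3 = 0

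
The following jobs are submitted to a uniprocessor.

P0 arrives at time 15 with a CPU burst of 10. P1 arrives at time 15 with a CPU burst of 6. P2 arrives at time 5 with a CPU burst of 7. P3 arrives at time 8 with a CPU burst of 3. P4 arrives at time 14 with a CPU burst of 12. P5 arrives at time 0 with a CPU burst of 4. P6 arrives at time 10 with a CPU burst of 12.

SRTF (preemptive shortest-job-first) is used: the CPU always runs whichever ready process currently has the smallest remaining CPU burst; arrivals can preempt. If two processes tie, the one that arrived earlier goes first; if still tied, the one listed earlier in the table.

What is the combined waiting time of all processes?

59

Timeline: | P5 0-4 | idle 4-5 | P2 5-8 | P3 8-11 | P2 11-15 | P1 15-21 | P0 21-31 | P6 31-43 | P4 43-55 |
Completion: P0=31  P1=21  P2=15  P3=11  P4=55  P5=4  P6=43
Turnaround (C−A): P0=16  P1=6  P2=10  P3=3  P4=41  P5=4  P6=33
Waiting = turnaround − burst: P0=6, P1=0, P2=3, P3=0, P4=29, P5=0, P6=21
Total waiting = 6 + 0 + 3 + 0 + 29 + 0 + 21 = 59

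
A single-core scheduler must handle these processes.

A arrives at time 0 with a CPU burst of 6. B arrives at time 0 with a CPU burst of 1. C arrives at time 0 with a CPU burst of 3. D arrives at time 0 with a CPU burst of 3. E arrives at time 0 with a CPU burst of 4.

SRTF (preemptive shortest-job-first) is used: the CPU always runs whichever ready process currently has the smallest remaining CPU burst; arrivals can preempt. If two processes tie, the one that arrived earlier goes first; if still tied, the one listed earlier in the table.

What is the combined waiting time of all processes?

Schedule: | B 0-1 | C 1-4 | D 4-7 | E 7-11 | A 11-17 |
Completion: A=17  B=1  C=4  D=7  E=11
Turnaround (C−A): A=17  B=1  C=4  D=7  E=11
Waiting = turnaround − burst: A=11, B=0, C=1, D=4, E=7
Total waiting = 11 + 0 + 1 + 4 + 7 = 23

23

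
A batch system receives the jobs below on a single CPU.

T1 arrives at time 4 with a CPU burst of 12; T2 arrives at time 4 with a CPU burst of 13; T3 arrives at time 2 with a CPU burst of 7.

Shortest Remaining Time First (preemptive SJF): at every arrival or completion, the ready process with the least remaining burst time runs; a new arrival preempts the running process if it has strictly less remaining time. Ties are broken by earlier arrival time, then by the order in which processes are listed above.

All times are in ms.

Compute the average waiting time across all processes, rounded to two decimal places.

7.33

Gantt: | idle 0-2 | T3 2-9 | T1 9-21 | T2 21-34 |
Completion: T1=21  T2=34  T3=9
Waiting times: T1=5, T2=17, T3=0
Average waiting = (5+17+0) / 3 = 22/3 = 7.33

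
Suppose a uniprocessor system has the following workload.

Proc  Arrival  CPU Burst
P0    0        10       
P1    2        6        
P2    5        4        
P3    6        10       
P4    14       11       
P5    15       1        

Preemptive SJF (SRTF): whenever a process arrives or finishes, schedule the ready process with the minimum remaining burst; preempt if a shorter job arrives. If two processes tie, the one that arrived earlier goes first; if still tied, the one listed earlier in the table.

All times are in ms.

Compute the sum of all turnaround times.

Gantt: | P0 0-2 | P1 2-8 | P2 8-12 | P0 12-15 | P5 15-16 | P0 16-21 | P3 21-31 | P4 31-42 |
Completion: P0=21  P1=8  P2=12  P3=31  P4=42  P5=16
Turnaround (C−A): P0=21  P1=6  P2=7  P3=25  P4=28  P5=1
Turnaround = completion − arrival: P0=21, P1=6, P2=7, P3=25, P4=28, P5=1
Total turnaround = 21 + 6 + 7 + 25 + 28 + 1 = 88

88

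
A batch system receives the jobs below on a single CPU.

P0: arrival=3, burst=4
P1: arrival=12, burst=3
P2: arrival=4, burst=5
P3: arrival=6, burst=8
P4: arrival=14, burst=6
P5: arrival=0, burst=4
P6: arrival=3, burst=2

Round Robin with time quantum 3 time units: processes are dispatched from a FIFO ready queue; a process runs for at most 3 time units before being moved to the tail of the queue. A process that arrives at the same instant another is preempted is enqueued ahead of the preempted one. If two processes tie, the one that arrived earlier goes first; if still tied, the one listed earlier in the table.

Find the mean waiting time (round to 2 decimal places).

Schedule: | P5 0-3 | P0 3-6 | P6 6-8 | P5 8-9 | P2 9-12 | P3 12-15 | P0 15-16 | P1 16-19 | P2 19-21 | P4 21-24 | P3 24-27 | P4 27-30 | P3 30-32 |
Completion: P0=16  P1=19  P2=21  P3=32  P4=30  P5=9  P6=8
Waiting times: P0=9, P1=4, P2=12, P3=18, P4=10, P5=5, P6=3
Average waiting = (9+4+12+18+10+5+3) / 7 = 61/7 = 8.71

8.71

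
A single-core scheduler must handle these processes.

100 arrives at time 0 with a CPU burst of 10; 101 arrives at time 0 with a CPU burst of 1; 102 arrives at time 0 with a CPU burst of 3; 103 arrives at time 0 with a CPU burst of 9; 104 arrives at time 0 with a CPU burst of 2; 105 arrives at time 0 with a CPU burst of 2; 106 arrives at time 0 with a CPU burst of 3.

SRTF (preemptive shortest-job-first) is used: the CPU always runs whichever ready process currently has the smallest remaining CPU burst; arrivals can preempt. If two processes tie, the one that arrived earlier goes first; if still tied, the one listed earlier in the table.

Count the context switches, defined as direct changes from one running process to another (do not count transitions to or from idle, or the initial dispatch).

Timeline: | 101 0-1 | 104 1-3 | 105 3-5 | 102 5-8 | 106 8-11 | 103 11-20 | 100 20-30 |
Completion: 100=30  101=1  102=8  103=20  104=3  105=5  106=11
Turnaround (C−A): 100=30  101=1  102=8  103=20  104=3  105=5  106=11

6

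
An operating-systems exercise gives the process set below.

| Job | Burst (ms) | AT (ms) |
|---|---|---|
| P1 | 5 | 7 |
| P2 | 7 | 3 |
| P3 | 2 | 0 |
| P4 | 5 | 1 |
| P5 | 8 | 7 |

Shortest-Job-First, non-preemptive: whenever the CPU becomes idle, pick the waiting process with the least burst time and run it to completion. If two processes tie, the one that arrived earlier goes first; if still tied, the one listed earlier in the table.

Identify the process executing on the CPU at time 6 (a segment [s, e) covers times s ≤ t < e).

P4

Gantt: | P3 0-2 | P4 2-7 | P1 7-12 | P2 12-19 | P5 19-27 |
Completion: P1=12  P2=19  P3=2  P4=7  P5=27
Turnaround (C−A): P1=5  P2=16  P3=2  P4=6  P5=20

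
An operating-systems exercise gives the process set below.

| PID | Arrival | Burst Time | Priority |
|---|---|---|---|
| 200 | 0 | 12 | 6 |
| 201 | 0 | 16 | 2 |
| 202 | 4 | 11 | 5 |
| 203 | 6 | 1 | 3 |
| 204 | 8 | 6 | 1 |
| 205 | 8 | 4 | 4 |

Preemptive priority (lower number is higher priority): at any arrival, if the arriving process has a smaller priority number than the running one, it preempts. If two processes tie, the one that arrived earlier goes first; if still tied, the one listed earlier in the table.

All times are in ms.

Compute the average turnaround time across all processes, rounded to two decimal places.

Gantt: | 201 0-8 | 204 8-14 | 201 14-22 | 203 22-23 | 205 23-27 | 202 27-38 | 200 38-50 |
Completion: 200=50  201=22  202=38  203=23  204=14  205=27
Turnaround times: 200=50, 201=22, 202=34, 203=17, 204=6, 205=19
Average turnaround = (50+22+34+17+6+19) / 6 = 148/6 = 24.67

24.67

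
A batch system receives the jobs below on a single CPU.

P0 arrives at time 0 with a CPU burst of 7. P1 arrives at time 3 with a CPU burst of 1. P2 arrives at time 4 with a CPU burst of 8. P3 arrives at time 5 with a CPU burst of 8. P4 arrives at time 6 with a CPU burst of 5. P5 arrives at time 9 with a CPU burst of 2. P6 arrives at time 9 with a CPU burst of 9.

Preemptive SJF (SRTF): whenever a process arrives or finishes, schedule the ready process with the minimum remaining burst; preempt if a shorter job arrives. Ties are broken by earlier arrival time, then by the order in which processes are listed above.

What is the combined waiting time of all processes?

Gantt: | P0 0-3 | P1 3-4 | P0 4-8 | P4 8-9 | P5 9-11 | P4 11-15 | P2 15-23 | P3 23-31 | P6 31-40 |
Completion: P0=8  P1=4  P2=23  P3=31  P4=15  P5=11  P6=40
Turnaround (C−A): P0=8  P1=1  P2=19  P3=26  P4=9  P5=2  P6=31
Waiting = turnaround − burst: P0=1, P1=0, P2=11, P3=18, P4=4, P5=0, P6=22
Total waiting = 1 + 0 + 11 + 18 + 4 + 0 + 22 = 56

56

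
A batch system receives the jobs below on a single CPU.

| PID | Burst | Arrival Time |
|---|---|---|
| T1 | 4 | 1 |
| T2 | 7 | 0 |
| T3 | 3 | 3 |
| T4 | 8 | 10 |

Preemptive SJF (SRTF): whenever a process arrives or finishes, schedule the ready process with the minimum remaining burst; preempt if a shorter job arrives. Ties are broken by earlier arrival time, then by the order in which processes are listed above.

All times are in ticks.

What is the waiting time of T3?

Timeline: | T2 0-1 | T1 1-5 | T3 5-8 | T2 8-14 | T4 14-22 |
Completion: T1=5  T2=14  T3=8  T4=22
Turnaround (C−A): T1=4  T2=14  T3=5  T4=12
Waiting(T3) = turnaround − burst = 5 − 3 = 2

2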